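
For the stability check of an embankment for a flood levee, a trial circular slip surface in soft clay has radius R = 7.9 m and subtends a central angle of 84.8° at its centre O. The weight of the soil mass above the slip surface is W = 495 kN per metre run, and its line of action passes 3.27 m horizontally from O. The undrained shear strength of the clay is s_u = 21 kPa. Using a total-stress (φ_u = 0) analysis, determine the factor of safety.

FS = 1.20

Taking moments about the centre O, the resisting moment is provided by the undrained shear strength acting along the arc:
Arc length L_a = R·θ = 7.9·(84.8°·π/180) = 7.9·1.4800 = 11.69 m
M_R = s_u·L_a·R = 21·11.69·7.9 = 1939.8 kN·m/m
M_D = W·d = 495·3.27 = 1618.7 kN·m/m
FS = M_R / M_D = 1939.8 / 1618.7 = 1.198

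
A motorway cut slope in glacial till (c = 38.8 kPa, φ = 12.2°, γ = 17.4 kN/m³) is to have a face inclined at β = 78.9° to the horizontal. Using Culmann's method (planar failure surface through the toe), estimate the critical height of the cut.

Culmann's analysis gives the critical failure plane at α_cr = (β + φ)/2 = (78.9 + 12.2)/2 = 45.6°, and the critical height
H_c = (4c/γ) · sinβ cosφ / [1 − cos(β − φ)]
    = (4·38.8/17.4) · sin78.9°·cos12.2° / [1 − cos(66.7°)]
    = 8.920 · 0.9813·0.9774 / [1 − 0.3955]
    = 8.920 · 0.9591 / 0.6045
    = 14.15 m

H_c = 14.15 m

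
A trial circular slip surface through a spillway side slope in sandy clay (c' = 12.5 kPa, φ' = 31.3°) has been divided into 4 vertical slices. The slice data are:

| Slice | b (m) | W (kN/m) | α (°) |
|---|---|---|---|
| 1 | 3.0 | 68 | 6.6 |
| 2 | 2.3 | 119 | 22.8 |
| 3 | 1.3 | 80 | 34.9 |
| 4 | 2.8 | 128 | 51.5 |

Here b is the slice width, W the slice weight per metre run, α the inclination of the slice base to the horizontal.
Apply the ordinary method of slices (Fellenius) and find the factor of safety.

FS = 1.71

Ordinary method of slices: FS = Σ[c'·Δl_i + (W_i cosα_i)·tanφ'] / Σ W_i sinα_i, with Δl_i = b_i / cosα_i.
Slice 1: Δl = 3.0/cos6.6° = 3.020 m; N'_1 = 68·cos6.6° = 67.5; c'Δl = 37.75; W sinα = 7.8
Slice 2: Δl = 2.3/cos22.8° = 2.495 m; N'_2 = 119·cos22.8° = 109.7; c'Δl = 31.19; W sinα = 46.1
Slice 3: Δl = 1.3/cos34.9° = 1.585 m; N'_3 = 80·cos34.9° = 65.6; c'Δl = 19.81; W sinα = 45.8
Slice 4: Δl = 2.8/cos51.5° = 4.498 m; N'_4 = 128·cos51.5° = 79.7; c'Δl = 56.22; W sinα = 100.2
Σc'Δl = 145.0 kN/m; ΣN' = 322.5 kN/m; ΣW sinα = 199.9 kN/m
Resisting = 145.0 + 322.5·tan31.3° = 145.0 + 196.1 = 341.1 kN/m
FS = 341.1 / 199.9 = 1.706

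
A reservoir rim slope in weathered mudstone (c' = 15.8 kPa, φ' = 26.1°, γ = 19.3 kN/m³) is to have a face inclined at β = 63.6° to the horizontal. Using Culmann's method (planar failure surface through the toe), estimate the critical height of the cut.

H_c = 12.75 m

Culmann's analysis gives the critical failure plane at α_cr = (β + φ')/2 = (63.6 + 26.1)/2 = 44.9°, and the critical height
H_c = (4c'/γ) · sinβ cosφ' / [1 − cos(β − φ')]
    = (4·15.8/19.3) · sin63.6°·cos26.1° / [1 − cos(37.5°)]
    = 3.275 · 0.8957·0.8980 / [1 − 0.7934]
    = 3.275 · 0.8044 / 0.2066
    = 12.75 m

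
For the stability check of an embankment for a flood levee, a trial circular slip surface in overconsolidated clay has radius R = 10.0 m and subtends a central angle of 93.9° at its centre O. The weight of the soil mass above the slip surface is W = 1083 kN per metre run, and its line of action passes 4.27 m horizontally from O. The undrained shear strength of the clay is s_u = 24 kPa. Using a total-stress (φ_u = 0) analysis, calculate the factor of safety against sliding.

Taking moments about the centre O, the resisting moment is provided by the undrained shear strength acting along the arc:
Arc length L_a = R·θ = 10.0·(93.9°·π/180) = 10.0·1.6389 = 16.39 m
M_R = s_u·L_a·R = 24·16.39·10.0 = 3933.3 kN·m/m
M_D = W·d = 1083·4.27 = 4624.4 kN·m/m
FS = M_R / M_D = 3933.3 / 4624.4 = 0.851

FS = 0.85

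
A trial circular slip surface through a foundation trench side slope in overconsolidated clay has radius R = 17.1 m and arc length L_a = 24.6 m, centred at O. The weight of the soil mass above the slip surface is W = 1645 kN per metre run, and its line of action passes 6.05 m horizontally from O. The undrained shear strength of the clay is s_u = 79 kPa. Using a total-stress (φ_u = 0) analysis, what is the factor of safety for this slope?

FS = 3.34

Taking moments about the centre O, the resisting moment is provided by the undrained shear strength acting along the arc:
M_R = s_u·L_a·R = 79·24.60·17.1 = 33232.1 kN·m/m
M_D = W·d = 1645·6.05 = 9952.2 kN·m/m
FS = M_R / M_D = 33232.1 / 9952.2 = 3.339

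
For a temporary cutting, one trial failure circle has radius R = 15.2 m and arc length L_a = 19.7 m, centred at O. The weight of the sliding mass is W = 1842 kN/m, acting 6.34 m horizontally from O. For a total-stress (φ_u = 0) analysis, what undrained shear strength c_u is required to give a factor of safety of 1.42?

FS = c_u·L_a·R / (W·d), so c_u = FS·W·d / (L_a·R).
c_u = 1.42·1842·6.34 / (19.70·15.2) = 16583.2 / 299.44 = 55.38 kPa

c_u = 55.4 kPa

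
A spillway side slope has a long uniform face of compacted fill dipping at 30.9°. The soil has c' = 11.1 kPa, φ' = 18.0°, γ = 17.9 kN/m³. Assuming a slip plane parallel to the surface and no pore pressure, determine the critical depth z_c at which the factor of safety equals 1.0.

z_c = 3.08 m

Setting FS = 1.00 in FS = [c' + γz cos²β tanφ'] / [γz sinβ cosβ] and solving for z:
z = c' / [γ cosβ (FS·sinβ − cosβ·tanφ')]
  = 11.1 / [17.9·cos30.9°·(1.00·sin30.9° − cos30.9°·tan18.0°)]
  = 11.1 / [17.9·0.8581·(1.00·0.5135 − 0.8581·0.3249)]
  = 11.1 / 3.6054 = 3.079 m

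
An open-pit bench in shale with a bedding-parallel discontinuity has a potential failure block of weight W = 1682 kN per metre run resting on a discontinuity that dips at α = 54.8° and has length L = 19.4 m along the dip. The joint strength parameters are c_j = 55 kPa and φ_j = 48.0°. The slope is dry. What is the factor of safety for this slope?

Resolving the block weight along and normal to the plane and applying the Mohr–Coulomb strength on the joint:
N' = W cosα = 1682·cos54.8° = 969.6 kN/m
Driving force T = W sinα = 1682·sin54.8° = 1374.4 kN/m
Resisting force R = c_j·L + N'·tanφ_j = 55·19.4 + 969.6·tan48.0° = 1067.0 + 1076.8 = 2143.8 kN/m
FS = R / T = 2143.8 / 1374.4 = 1.560

FS = 1.56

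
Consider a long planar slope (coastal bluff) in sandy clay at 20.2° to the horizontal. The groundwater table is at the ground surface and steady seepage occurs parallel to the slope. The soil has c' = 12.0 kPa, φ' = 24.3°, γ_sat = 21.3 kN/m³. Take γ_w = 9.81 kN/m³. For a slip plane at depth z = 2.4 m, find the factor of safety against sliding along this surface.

With seepage parallel to the slope and the water table at the surface, the effective normal stress on the slip plane uses the buoyant unit weight γ' = γ_sat − γ_w while the driving shear stress uses γ_sat:
FS = [c' + γ' z cos²β tanφ'] / [γ_sat z sinβ cosβ]
γ' = 21.3 − 9.81 = 11.49 kN/m³
Numerator = 12.0 + 11.49·2.4·cos²20.2°·tan24.3° = 12.0 + 11.49·2.4·0.8808·0.4515 = 22.966 kPa
Denominator = 21.3·2.4·sin20.2°·cos20.2° = 21.3·2.4·0.3453·0.9385 = 16.566 kPa
FS = 22.966 / 16.566 = 1.386

FS = 1.39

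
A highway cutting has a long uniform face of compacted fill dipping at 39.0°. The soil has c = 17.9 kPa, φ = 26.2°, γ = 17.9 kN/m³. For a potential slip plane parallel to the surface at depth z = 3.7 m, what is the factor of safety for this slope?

FS = 1.16

For an infinite slope with a slip plane parallel to the surface (no pore pressure): FS = [c + γz cos²β tanφ] / [γz sinβ cosβ].
γz = 17.9·3.7 = 66.23 kN/m²
Numerator = 17.9 + 66.23·cos²39.0°·tan26.2° = 17.9 + 66.23·0.6040·0.4921 = 37.582 kPa
Denominator = 66.23·sin39.0°·cos39.0° = 66.23·0.6293·0.7771 = 32.391 kPa
FS = 37.582 / 32.391 = 1.160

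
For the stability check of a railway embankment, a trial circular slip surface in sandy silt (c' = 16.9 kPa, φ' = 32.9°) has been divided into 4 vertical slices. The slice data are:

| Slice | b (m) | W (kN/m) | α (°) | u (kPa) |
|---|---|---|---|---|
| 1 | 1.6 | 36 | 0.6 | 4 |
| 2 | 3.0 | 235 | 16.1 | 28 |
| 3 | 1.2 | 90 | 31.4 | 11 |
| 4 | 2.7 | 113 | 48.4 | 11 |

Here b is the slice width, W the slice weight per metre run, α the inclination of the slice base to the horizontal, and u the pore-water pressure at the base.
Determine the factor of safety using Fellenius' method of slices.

Ordinary method of slices: FS = Σ[c'·Δl_i + (W_i cosα_i − u_i·Δl_i)·tanφ'] / Σ W_i sinα_i, with Δl_i = b_i / cosα_i.
Slice 1: Δl = 1.6/cos0.6° = 1.600 m; N'_1 = 36·cos0.6° − 4·1.600 = 29.6; c'Δl = 27.04; W sinα = 0.4
Slice 2: Δl = 3.0/cos16.1° = 3.122 m; N'_2 = 235·cos16.1° − 28·3.122 = 138.4; c'Δl = 52.77; W sinα = 65.2
Slice 3: Δl = 1.2/cos31.4° = 1.406 m; N'_3 = 90·cos31.4° − 11·1.406 = 61.4; c'Δl = 23.76; W sinα = 46.9
Slice 4: Δl = 2.7/cos48.4° = 4.067 m; N'_4 = 113·cos48.4° − 11·4.067 = 30.3; c'Δl = 68.73; W sinα = 84.5
Σc'Δl = 172.3 kN/m; ΣN' = 259.6 kN/m; ΣW sinα = 196.9 kN/m
Resisting = 172.3 + 259.6·tan32.9° = 172.3 + 167.9 = 340.2 kN/m
FS = 340.2 / 196.9 = 1.728

FS = 1.73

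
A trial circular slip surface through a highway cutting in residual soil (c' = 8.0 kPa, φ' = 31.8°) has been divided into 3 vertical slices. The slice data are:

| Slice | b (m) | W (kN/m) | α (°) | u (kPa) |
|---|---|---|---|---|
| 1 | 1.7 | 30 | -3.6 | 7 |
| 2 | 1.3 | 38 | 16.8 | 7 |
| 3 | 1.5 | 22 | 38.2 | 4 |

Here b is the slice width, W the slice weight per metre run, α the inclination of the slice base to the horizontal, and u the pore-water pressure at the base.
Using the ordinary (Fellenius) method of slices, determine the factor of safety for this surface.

FS = 3.24

Ordinary method of slices: FS = Σ[c'·Δl_i + (W_i cosα_i − u_i·Δl_i)·tanφ'] / Σ W_i sinα_i, with Δl_i = b_i / cosα_i.
Slice 1: Δl = 1.7/cos(-3.6°) = 1.703 m; N'_1 = 30·cos(-3.6°) − 7·1.703 = 18.0; c'Δl = 13.63; W sinα = -1.9
Slice 2: Δl = 1.3/cos16.8° = 1.358 m; N'_2 = 38·cos16.8° − 7·1.358 = 26.9; c'Δl = 10.86; W sinα = 11.0
Slice 3: Δl = 1.5/cos38.2° = 1.909 m; N'_3 = 22·cos38.2° − 4·1.909 = 9.7; c'Δl = 15.27; W sinα = 13.6
Σc'Δl = 39.8 kN/m; ΣN' = 54.5 kN/m; ΣW sinα = 22.7 kN/m
Resisting = 39.8 + 54.5·tan31.8° = 39.8 + 33.8 = 73.6 kN/m
FS = 73.6 / 22.7 = 3.241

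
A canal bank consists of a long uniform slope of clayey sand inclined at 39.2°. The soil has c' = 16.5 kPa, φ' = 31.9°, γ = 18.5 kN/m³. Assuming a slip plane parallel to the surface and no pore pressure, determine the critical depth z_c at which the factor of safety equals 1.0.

Setting FS = 1.00 in FS = [c' + γz cos²β tanφ'] / [γz sinβ cosβ] and solving for z:
z = c' / [γ cosβ (FS·sinβ − cosβ·tanφ')]
  = 16.5 / [18.5·cos39.2°·(1.00·sin39.2° − cos39.2°·tan31.9°)]
  = 16.5 / [18.5·0.7749·(1.00·0.6320 − 0.7749·0.6224)]
  = 16.5 / 2.1457 = 7.690 m

z_c = 7.69 m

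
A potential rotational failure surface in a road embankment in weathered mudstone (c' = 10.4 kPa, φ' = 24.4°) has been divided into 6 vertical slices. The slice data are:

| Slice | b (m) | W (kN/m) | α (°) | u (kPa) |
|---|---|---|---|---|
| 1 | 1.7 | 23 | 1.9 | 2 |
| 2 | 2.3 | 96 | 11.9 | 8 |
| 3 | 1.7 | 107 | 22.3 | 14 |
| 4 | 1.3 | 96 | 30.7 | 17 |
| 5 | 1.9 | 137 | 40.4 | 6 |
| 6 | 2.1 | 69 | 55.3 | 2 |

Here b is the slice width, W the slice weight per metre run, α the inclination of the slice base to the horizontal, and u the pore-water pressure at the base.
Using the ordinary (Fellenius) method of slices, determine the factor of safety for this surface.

FS = 1.17

Ordinary method of slices: FS = Σ[c'·Δl_i + (W_i cosα_i − u_i·Δl_i)·tanφ'] / Σ W_i sinα_i, with Δl_i = b_i / cosα_i.
Slice 1: Δl = 1.7/cos1.9° = 1.701 m; N'_1 = 23·cos1.9° − 2·1.701 = 19.6; c'Δl = 17.69; W sinα = 0.8
Slice 2: Δl = 2.3/cos11.9° = 2.351 m; N'_2 = 96·cos11.9° − 8·2.351 = 75.1; c'Δl = 24.45; W sinα = 19.8
Slice 3: Δl = 1.7/cos22.3° = 1.837 m; N'_3 = 107·cos22.3° − 14·1.837 = 73.3; c'Δl = 19.11; W sinα = 40.6
Slice 4: Δl = 1.3/cos30.7° = 1.512 m; N'_4 = 96·cos30.7° − 17·1.512 = 56.8; c'Δl = 15.72; W sinα = 49.0
Slice 5: Δl = 1.9/cos40.4° = 2.495 m; N'_5 = 137·cos40.4° − 6·2.495 = 89.4; c'Δl = 25.95; W sinα = 88.8
Slice 6: Δl = 2.1/cos55.3° = 3.689 m; N'_6 = 69·cos55.3° − 2·3.689 = 31.9; c'Δl = 38.36; W sinα = 56.7
Σc'Δl = 141.3 kN/m; ΣN' = 346.1 kN/m; ΣW sinα = 255.7 kN/m
Resisting = 141.3 + 346.1·tan24.4° = 141.3 + 157.0 = 298.3 kN/m
FS = 298.3 / 255.7 = 1.167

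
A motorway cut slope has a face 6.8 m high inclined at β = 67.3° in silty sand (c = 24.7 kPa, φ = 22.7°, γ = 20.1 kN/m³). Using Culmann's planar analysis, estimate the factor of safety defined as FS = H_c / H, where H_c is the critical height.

H_c = (4c/γ) · sinβ cosφ / [1 − cos(β − φ)]
    = (4·24.7/20.1) · sin67.3°·cos22.7° / [1 − cos44.6°]
    = 4.915 · 0.8511 / 0.2880 = 14.53 m
FS = H_c / H = 14.53 / 6.8 = 2.136

FS = 2.14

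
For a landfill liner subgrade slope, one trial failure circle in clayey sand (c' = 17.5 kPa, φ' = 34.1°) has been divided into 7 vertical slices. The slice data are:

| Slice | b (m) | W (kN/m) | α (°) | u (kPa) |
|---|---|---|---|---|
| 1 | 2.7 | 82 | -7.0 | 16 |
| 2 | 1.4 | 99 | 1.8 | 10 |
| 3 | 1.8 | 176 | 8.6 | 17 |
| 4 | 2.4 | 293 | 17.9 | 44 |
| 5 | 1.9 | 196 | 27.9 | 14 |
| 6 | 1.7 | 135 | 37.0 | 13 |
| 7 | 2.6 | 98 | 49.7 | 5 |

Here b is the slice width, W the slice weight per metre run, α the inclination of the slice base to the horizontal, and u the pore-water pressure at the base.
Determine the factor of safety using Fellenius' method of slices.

FS = 2.15

Ordinary method of slices: FS = Σ[c'·Δl_i + (W_i cosα_i − u_i·Δl_i)·tanφ'] / Σ W_i sinα_i, with Δl_i = b_i / cosα_i.
Slice 1: Δl = 2.7/cos(-7.0°) = 2.720 m; N'_1 = 82·cos(-7.0°) − 16·2.720 = 37.9; c'Δl = 47.60; W sinα = -10.0
Slice 2: Δl = 1.4/cos1.8° = 1.401 m; N'_2 = 99·cos1.8° − 10·1.401 = 84.9; c'Δl = 24.51; W sinα = 3.1
Slice 3: Δl = 1.8/cos8.6° = 1.820 m; N'_3 = 176·cos8.6° − 17·1.820 = 143.1; c'Δl = 31.86; W sinα = 26.3
Slice 4: Δl = 2.4/cos17.9° = 2.522 m; N'_4 = 293·cos17.9° − 44·2.522 = 167.8; c'Δl = 44.14; W sinα = 90.1
Slice 5: Δl = 1.9/cos27.9° = 2.150 m; N'_5 = 196·cos27.9° − 14·2.150 = 143.1; c'Δl = 37.62; W sinα = 91.7
Slice 6: Δl = 1.7/cos37.0° = 2.129 m; N'_6 = 135·cos37.0° − 13·2.129 = 80.1; c'Δl = 37.25; W sinα = 81.2
Slice 7: Δl = 2.6/cos49.7° = 4.020 m; N'_7 = 98·cos49.7° − 5·4.020 = 43.3; c'Δl = 70.35; W sinα = 74.7
Σc'Δl = 293.3 kN/m; ΣN' = 700.3 kN/m; ΣW sinα = 357.2 kN/m
Resisting = 293.3 + 700.3·tan34.1° = 293.3 + 474.1 = 767.5 kN/m
FS = 767.5 / 357.2 = 2.149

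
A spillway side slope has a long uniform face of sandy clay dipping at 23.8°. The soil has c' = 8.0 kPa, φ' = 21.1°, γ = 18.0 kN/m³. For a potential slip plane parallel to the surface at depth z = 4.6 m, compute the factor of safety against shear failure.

FS = 1.14

For an infinite slope with a slip plane parallel to the surface (no pore pressure): FS = [c' + γz cos²β tanφ'] / [γz sinβ cosβ].
γz = 18.0·4.6 = 82.80 kN/m²
Numerator = 8.0 + 82.80·cos²23.8°·tan21.1° = 8.0 + 82.80·0.8372·0.3859 = 34.747 kPa
Denominator = 82.80·sin23.8°·cos23.8° = 82.80·0.4035·0.9150 = 30.572 kPa
FS = 34.747 / 30.572 = 1.137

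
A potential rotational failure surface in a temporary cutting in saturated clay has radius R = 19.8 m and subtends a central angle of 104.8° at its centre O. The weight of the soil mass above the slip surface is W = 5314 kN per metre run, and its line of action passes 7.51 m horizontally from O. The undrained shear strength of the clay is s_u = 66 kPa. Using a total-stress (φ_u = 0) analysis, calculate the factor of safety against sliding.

FS = 1.19

Taking moments about the centre O, the resisting moment is provided by the undrained shear strength acting along the arc:
Arc length L_a = R·θ = 19.8·(104.8°·π/180) = 19.8·1.8291 = 36.22 m
M_R = s_u·L_a·R = 66·36.22·19.8 = 47327.4 kN·m/m
M_D = W·d = 5314·7.51 = 39908.1 kN·m/m
FS = M_R / M_D = 47327.4 / 39908.1 = 1.186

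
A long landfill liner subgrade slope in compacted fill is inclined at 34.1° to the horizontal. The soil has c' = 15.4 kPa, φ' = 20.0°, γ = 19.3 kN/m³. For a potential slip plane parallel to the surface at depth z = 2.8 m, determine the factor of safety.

FS = 1.15

For an infinite slope with a slip plane parallel to the surface (no pore pressure): FS = [c' + γz cos²β tanφ'] / [γz sinβ cosβ].
γz = 19.3·2.8 = 54.04 kN/m²
Numerator = 15.4 + 54.04·cos²34.1°·tan20.0° = 15.4 + 54.04·0.6857·0.3640 = 28.887 kPa
Denominator = 54.04·sin34.1°·cos34.1° = 54.04·0.5606·0.8281 = 25.088 kPa
FS = 28.887 / 25.088 = 1.151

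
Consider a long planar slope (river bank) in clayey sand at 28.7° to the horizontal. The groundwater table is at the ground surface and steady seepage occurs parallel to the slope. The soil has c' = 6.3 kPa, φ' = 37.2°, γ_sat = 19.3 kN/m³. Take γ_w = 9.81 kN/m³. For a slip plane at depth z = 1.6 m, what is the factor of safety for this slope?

FS = 1.17

With seepage parallel to the slope and the water table at the surface, the effective normal stress on the slip plane uses the buoyant unit weight γ' = γ_sat − γ_w while the driving shear stress uses γ_sat:
FS = [c' + γ' z cos²β tanφ'] / [γ_sat z sinβ cosβ]
γ' = 19.3 − 9.81 = 9.49 kN/m³
Numerator = 6.3 + 9.49·1.6·cos²28.7°·tan37.2° = 6.3 + 9.49·1.6·0.7694·0.7590 = 15.167 kPa
Denominator = 19.3·1.6·sin28.7°·cos28.7° = 19.3·1.6·0.4802·0.8771 = 13.007 kPa
FS = 15.167 / 13.007 = 1.166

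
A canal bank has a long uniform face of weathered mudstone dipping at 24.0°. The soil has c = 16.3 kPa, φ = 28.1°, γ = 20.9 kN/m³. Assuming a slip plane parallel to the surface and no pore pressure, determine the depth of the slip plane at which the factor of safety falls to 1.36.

z = 13.06 m

Setting FS = 1.36 in FS = [c + γz cos²β tanφ] / [γz sinβ cosβ] and solving for z:
z = c / [γ cosβ (FS·sinβ − cosβ·tanφ)]
  = 16.3 / [20.9·cos24.0°·(1.36·sin24.0° − cos24.0°·tan28.1°)]
  = 16.3 / [20.9·0.9135·(1.36·0.4067 − 0.9135·0.5340)]
  = 16.3 / 1.2482 = 13.059 m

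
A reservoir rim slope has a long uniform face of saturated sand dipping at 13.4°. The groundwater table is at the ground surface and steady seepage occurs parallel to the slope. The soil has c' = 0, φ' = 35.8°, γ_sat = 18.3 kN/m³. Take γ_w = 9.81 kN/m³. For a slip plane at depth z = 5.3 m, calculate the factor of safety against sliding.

FS = 1.40

With seepage parallel to the slope and the water table at the surface, the effective normal stress on the slip plane uses the buoyant unit weight γ' = γ_sat − γ_w while the driving shear stress uses γ_sat:
FS = [c' + γ' z cos²β tanφ'] / [γ_sat z sinβ cosβ]
(For c' = 0 this reduces to FS = (γ'/γ_sat)·tanφ'/tanβ.)
γ' = 18.3 − 9.81 = 8.49 kN/m³
Numerator = 0.0 + 8.49·5.3·cos²13.4°·tan35.8° = 0.0 + 8.49·5.3·0.9463·0.7212 = 30.710 kPa
Denominator = 18.3·5.3·sin13.4°·cos13.4° = 18.3·5.3·0.2317·0.9728 = 21.865 kPa
FS = 30.710 / 21.865 = 1.405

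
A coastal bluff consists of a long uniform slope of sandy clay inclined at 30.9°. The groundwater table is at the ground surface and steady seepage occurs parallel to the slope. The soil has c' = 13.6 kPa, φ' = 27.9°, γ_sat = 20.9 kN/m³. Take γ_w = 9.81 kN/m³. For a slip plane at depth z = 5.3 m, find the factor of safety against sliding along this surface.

FS = 0.75

With seepage parallel to the slope and the water table at the surface, the effective normal stress on the slip plane uses the buoyant unit weight γ' = γ_sat − γ_w while the driving shear stress uses γ_sat:
FS = [c' + γ' z cos²β tanφ'] / [γ_sat z sinβ cosβ]
γ' = 20.9 − 9.81 = 11.09 kN/m³
Numerator = 13.6 + 11.09·5.3·cos²30.9°·tan27.9° = 13.6 + 11.09·5.3·0.7363·0.5295 = 36.513 kPa
Denominator = 20.9·5.3·sin30.9°·cos30.9° = 20.9·5.3·0.5135·0.8581 = 48.811 kPa
FS = 36.513 / 48.811 = 0.748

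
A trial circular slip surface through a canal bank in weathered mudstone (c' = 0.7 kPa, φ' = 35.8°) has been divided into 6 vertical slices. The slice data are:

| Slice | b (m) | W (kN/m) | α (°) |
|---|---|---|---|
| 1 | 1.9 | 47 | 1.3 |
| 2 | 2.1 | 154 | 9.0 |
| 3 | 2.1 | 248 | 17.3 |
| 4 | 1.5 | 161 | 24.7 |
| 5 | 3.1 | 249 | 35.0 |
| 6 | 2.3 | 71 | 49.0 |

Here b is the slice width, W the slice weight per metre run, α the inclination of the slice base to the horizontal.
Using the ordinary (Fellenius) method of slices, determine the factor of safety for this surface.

Ordinary method of slices: FS = Σ[c'·Δl_i + (W_i cosα_i)·tanφ'] / Σ W_i sinα_i, with Δl_i = b_i / cosα_i.
Slice 1: Δl = 1.9/cos1.3° = 1.900 m; N'_1 = 47·cos1.3° = 47.0; c'Δl = 1.33; W sinα = 1.1
Slice 2: Δl = 2.1/cos9.0° = 2.126 m; N'_2 = 154·cos9.0° = 152.1; c'Δl = 1.49; W sinα = 24.1
Slice 3: Δl = 2.1/cos17.3° = 2.200 m; N'_3 = 248·cos17.3° = 236.8; c'Δl = 1.54; W sinα = 73.7
Slice 4: Δl = 1.5/cos24.7° = 1.651 m; N'_4 = 161·cos24.7° = 146.3; c'Δl = 1.16; W sinα = 67.3
Slice 5: Δl = 3.1/cos35.0° = 3.784 m; N'_5 = 249·cos35.0° = 204.0; c'Δl = 2.65; W sinα = 142.8
Slice 6: Δl = 2.3/cos49.0° = 3.506 m; N'_6 = 71·cos49.0° = 46.6; c'Δl = 2.45; W sinα = 53.6
Σc'Δl = 10.6 kN/m; ΣN' = 832.7 kN/m; ΣW sinα = 362.6 kN/m
Resisting = 10.6 + 832.7·tan35.8° = 10.6 + 600.6 = 611.2 kN/m
FS = 611.2 / 362.6 = 1.686

FS = 1.69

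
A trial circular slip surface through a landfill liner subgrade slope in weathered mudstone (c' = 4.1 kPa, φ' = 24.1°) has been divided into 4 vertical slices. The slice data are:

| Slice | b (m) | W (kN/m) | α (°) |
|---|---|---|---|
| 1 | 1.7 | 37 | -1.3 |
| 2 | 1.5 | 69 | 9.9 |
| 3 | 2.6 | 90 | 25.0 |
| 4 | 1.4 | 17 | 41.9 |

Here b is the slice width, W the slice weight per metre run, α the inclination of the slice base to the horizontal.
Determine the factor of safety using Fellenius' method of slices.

FS = 2.02

Ordinary method of slices: FS = Σ[c'·Δl_i + (W_i cosα_i)·tanφ'] / Σ W_i sinα_i, with Δl_i = b_i / cosα_i.
Slice 1: Δl = 1.7/cos(-1.3°) = 1.700 m; N'_1 = 37·cos(-1.3°) = 37.0; c'Δl = 6.97; W sinα = -0.8
Slice 2: Δl = 1.5/cos9.9° = 1.523 m; N'_2 = 69·cos9.9° = 68.0; c'Δl = 6.24; W sinα = 11.9
Slice 3: Δl = 2.6/cos25.0° = 2.869 m; N'_3 = 90·cos25.0° = 81.6; c'Δl = 11.76; W sinα = 38.0
Slice 4: Δl = 1.4/cos41.9° = 1.881 m; N'_4 = 17·cos41.9° = 12.7; c'Δl = 7.71; W sinα = 11.4
Σc'Δl = 32.7 kN/m; ΣN' = 199.2 kN/m; ΣW sinα = 60.4 kN/m
Resisting = 32.7 + 199.2·tan24.1° = 32.7 + 89.1 = 121.8 kN/m
FS = 121.8 / 60.4 = 2.016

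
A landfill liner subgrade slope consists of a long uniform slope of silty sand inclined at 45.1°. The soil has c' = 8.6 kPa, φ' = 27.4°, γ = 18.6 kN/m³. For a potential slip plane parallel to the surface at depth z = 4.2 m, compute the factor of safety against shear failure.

For an infinite slope with a slip plane parallel to the surface (no pore pressure): FS = [c' + γz cos²β tanφ'] / [γz sinβ cosβ].
γz = 18.6·4.2 = 78.12 kN/m²
Numerator = 8.6 + 78.12·cos²45.1°·tan27.4° = 8.6 + 78.12·0.4983·0.5184 = 28.776 kPa
Denominator = 78.12·sin45.1°·cos45.1° = 78.12·0.7083·0.7059 = 39.060 kPa
FS = 28.776 / 39.060 = 0.737

FS = 0.74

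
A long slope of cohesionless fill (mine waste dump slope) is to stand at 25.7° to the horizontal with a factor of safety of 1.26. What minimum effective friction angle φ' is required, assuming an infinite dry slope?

φ' = 31.2°

FS = tanφ'/tanβ ⇒ tanφ' = FS · tanβ = 1.26 · tan25.7° = 0.6064
φ' = arctan(0.6064) = 31.23°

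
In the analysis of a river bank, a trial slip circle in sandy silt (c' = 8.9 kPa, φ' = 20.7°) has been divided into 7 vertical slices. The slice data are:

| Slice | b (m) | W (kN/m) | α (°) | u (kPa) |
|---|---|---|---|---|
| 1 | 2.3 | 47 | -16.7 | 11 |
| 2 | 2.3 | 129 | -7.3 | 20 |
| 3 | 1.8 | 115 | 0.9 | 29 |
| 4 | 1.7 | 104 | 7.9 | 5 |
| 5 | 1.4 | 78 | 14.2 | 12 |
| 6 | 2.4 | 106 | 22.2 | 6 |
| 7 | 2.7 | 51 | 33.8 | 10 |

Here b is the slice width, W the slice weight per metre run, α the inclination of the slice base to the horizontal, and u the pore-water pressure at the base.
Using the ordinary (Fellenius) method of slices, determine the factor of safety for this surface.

FS = 3.96

Ordinary method of slices: FS = Σ[c'·Δl_i + (W_i cosα_i − u_i·Δl_i)·tanφ'] / Σ W_i sinα_i, with Δl_i = b_i / cosα_i.
Slice 1: Δl = 2.3/cos(-16.7°) = 2.401 m; N'_1 = 47·cos(-16.7°) − 11·2.401 = 18.6; c'Δl = 21.37; W sinα = -13.5
Slice 2: Δl = 2.3/cos(-7.3°) = 2.319 m; N'_2 = 129·cos(-7.3°) − 20·2.319 = 81.6; c'Δl = 20.64; W sinα = -16.4
Slice 3: Δl = 1.8/cos0.9° = 1.800 m; N'_3 = 115·cos0.9° − 29·1.800 = 62.8; c'Δl = 16.02; W sinα = 1.8
Slice 4: Δl = 1.7/cos7.9° = 1.716 m; N'_4 = 104·cos7.9° − 5·1.716 = 94.4; c'Δl = 15.27; W sinα = 14.3
Slice 5: Δl = 1.4/cos14.2° = 1.444 m; N'_5 = 78·cos14.2° − 12·1.444 = 58.3; c'Δl = 12.85; W sinα = 19.1
Slice 6: Δl = 2.4/cos22.2° = 2.592 m; N'_6 = 106·cos22.2° − 6·2.592 = 82.6; c'Δl = 23.07; W sinα = 40.1
Slice 7: Δl = 2.7/cos33.8° = 3.249 m; N'_7 = 51·cos33.8° − 10·3.249 = 9.9; c'Δl = 28.92; W sinα = 28.4
Σc'Δl = 138.1 kN/m; ΣN' = 408.2 kN/m; ΣW sinα = 73.8 kN/m
Resisting = 138.1 + 408.2·tan20.7° = 138.1 + 154.2 = 292.4 kN/m
FS = 292.4 / 73.8 = 3.964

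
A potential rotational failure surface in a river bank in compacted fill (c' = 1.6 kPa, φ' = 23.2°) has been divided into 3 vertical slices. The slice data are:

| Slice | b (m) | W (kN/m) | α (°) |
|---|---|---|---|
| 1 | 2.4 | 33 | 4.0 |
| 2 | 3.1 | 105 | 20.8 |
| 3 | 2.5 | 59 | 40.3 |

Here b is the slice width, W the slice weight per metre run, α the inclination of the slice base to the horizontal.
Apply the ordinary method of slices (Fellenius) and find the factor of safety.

FS = 1.16

Ordinary method of slices: FS = Σ[c'·Δl_i + (W_i cosα_i)·tanφ'] / Σ W_i sinα_i, with Δl_i = b_i / cosα_i.
Slice 1: Δl = 2.4/cos4.0° = 2.406 m; N'_1 = 33·cos4.0° = 32.9; c'Δl = 3.85; W sinα = 2.3
Slice 2: Δl = 3.1/cos20.8° = 3.316 m; N'_2 = 105·cos20.8° = 98.2; c'Δl = 5.31; W sinα = 37.3
Slice 3: Δl = 2.5/cos40.3° = 3.278 m; N'_3 = 59·cos40.3° = 45.0; c'Δl = 5.24; W sinα = 38.2
Σc'Δl = 14.4 kN/m; ΣN' = 176.1 kN/m; ΣW sinα = 77.7 kN/m
Resisting = 14.4 + 176.1·tan23.2° = 14.4 + 75.5 = 89.9 kN/m
FS = 89.9 / 77.7 = 1.156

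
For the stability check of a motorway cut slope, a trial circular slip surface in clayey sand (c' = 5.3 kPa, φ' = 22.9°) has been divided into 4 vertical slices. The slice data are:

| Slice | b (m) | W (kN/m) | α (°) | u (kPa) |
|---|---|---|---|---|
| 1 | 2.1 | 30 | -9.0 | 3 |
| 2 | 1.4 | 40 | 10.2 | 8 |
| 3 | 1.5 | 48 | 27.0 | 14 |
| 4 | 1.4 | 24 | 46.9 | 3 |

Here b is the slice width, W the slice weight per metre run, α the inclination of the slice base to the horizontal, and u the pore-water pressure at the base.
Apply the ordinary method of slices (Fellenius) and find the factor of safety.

Ordinary method of slices: FS = Σ[c'·Δl_i + (W_i cosα_i − u_i·Δl_i)·tanφ'] / Σ W_i sinα_i, with Δl_i = b_i / cosα_i.
Slice 1: Δl = 2.1/cos(-9.0°) = 2.126 m; N'_1 = 30·cos(-9.0°) − 3·2.126 = 23.3; c'Δl = 11.27; W sinα = -4.7
Slice 2: Δl = 1.4/cos10.2° = 1.422 m; N'_2 = 40·cos10.2° − 8·1.422 = 28.0; c'Δl = 7.54; W sinα = 7.1
Slice 3: Δl = 1.5/cos27.0° = 1.683 m; N'_3 = 48·cos27.0° − 14·1.683 = 19.2; c'Δl = 8.92; W sinα = 21.8
Slice 4: Δl = 1.4/cos46.9° = 2.049 m; N'_4 = 24·cos46.9° − 3·2.049 = 10.3; c'Δl = 10.86; W sinα = 17.5
Σc'Δl = 38.6 kN/m; ΣN' = 80.7 kN/m; ΣW sinα = 41.7 kN/m
Resisting = 38.6 + 80.7·tan22.9° = 38.6 + 34.1 = 72.7 kN/m
FS = 72.7 / 41.7 = 1.743

FS = 1.74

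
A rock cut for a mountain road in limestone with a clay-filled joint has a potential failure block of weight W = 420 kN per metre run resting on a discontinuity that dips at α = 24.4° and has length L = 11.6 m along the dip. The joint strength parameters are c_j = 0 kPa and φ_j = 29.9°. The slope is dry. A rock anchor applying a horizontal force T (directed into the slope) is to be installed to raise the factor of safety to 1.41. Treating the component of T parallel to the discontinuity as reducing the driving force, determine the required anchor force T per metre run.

Resolving forces along and normal to the sliding plane, with the horizontal anchor force T adding T·sinα to the effective normal force and T·cosα acting up the plane against the driving force:
FS = [c_jL + (W cosα + T sinα) tanφ_j] / [W sinα − T cosα]
Without the anchor: N' = 382.5 kN/m, driving T_d = 173.5 kN/m, resisting R = 0·11.6 + 382.5·tan29.9° = 219.9 kN/m, FS = 1.27.
Setting FS = 1.41 and solving for T:
1.41·(173.5 − T cos24.4°) = 219.9 + T sin24.4°·tan29.9°
T·(sin24.4°·tan29.9° + 1.41·cos24.4°) = 1.41·173.5 − 219.9
T·(0.4131·0.5750 + 1.41·0.9107) = 244.6 − 219.9 = 24.7
T·1.5216 = 24.7
T = 16.2 kN/m

T = 16 kN/m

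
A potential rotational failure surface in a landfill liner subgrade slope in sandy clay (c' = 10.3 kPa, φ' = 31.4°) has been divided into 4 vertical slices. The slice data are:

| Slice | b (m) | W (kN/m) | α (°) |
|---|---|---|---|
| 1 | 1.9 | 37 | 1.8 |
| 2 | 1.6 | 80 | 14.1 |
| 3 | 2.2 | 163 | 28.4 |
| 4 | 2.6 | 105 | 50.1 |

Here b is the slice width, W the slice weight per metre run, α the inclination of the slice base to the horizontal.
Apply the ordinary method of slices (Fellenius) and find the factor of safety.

FS = 1.69

Ordinary method of slices: FS = Σ[c'·Δl_i + (W_i cosα_i)·tanφ'] / Σ W_i sinα_i, with Δl_i = b_i / cosα_i.
Slice 1: Δl = 1.9/cos1.8° = 1.901 m; N'_1 = 37·cos1.8° = 37.0; c'Δl = 19.58; W sinα = 1.2
Slice 2: Δl = 1.6/cos14.1° = 1.650 m; N'_2 = 80·cos14.1° = 77.6; c'Δl = 16.99; W sinα = 19.5
Slice 3: Δl = 2.2/cos28.4° = 2.501 m; N'_3 = 163·cos28.4° = 143.4; c'Δl = 25.76; W sinα = 77.5
Slice 4: Δl = 2.6/cos50.1° = 4.053 m; N'_4 = 105·cos50.1° = 67.4; c'Δl = 41.75; W sinα = 80.6
Σc'Δl = 104.1 kN/m; ΣN' = 325.3 kN/m; ΣW sinα = 178.7 kN/m
Resisting = 104.1 + 325.3·tan31.4° = 104.1 + 198.6 = 302.6 kN/m
FS = 302.6 / 178.7 = 1.693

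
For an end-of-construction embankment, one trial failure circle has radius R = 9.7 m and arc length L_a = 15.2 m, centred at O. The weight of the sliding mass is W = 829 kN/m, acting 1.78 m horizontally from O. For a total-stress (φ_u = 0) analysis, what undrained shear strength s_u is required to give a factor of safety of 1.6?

FS = s_u·L_a·R / (W·d), so s_u = FS·W·d / (L_a·R).
s_u = 1.6·829·1.78 / (15.20·9.7) = 2361.0 / 147.44 = 16.01 kPa

s_u = 16.0 kPa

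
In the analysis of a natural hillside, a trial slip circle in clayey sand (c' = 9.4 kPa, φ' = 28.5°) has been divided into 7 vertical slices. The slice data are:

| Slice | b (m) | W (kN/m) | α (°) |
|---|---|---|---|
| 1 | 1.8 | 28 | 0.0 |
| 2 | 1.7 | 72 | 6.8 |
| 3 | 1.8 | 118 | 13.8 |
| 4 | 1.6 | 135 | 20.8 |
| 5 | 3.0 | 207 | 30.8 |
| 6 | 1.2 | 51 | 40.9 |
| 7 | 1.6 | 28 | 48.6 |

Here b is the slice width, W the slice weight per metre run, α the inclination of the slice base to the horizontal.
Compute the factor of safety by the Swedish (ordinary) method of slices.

Ordinary method of slices: FS = Σ[c'·Δl_i + (W_i cosα_i)·tanφ'] / Σ W_i sinα_i, with Δl_i = b_i / cosα_i.
Slice 1: Δl = 1.8/cos0.0° = 1.800 m; N'_1 = 28·cos0.0° = 28.0; c'Δl = 16.92; W sinα = 0.0
Slice 2: Δl = 1.7/cos6.8° = 1.712 m; N'_2 = 72·cos6.8° = 71.5; c'Δl = 16.09; W sinα = 8.5
Slice 3: Δl = 1.8/cos13.8° = 1.854 m; N'_3 = 118·cos13.8° = 114.6; c'Δl = 17.42; W sinα = 28.1
Slice 4: Δl = 1.6/cos20.8° = 1.712 m; N'_4 = 135·cos20.8° = 126.2; c'Δl = 16.09; W sinα = 47.9
Slice 5: Δl = 3.0/cos30.8° = 3.493 m; N'_5 = 207·cos30.8° = 177.8; c'Δl = 32.83; W sinα = 106.0
Slice 6: Δl = 1.2/cos40.9° = 1.588 m; N'_6 = 51·cos40.9° = 38.5; c'Δl = 14.92; W sinα = 33.4
Slice 7: Δl = 1.6/cos48.6° = 2.419 m; N'_7 = 28·cos48.6° = 18.5; c'Δl = 22.74; W sinα = 21.0
Σc'Δl = 137.0 kN/m; ΣN' = 575.2 kN/m; ΣW sinα = 245.0 kN/m
Resisting = 137.0 + 575.2·tan28.5° = 137.0 + 312.3 = 449.3 kN/m
FS = 449.3 / 245.0 = 1.834

FS = 1.83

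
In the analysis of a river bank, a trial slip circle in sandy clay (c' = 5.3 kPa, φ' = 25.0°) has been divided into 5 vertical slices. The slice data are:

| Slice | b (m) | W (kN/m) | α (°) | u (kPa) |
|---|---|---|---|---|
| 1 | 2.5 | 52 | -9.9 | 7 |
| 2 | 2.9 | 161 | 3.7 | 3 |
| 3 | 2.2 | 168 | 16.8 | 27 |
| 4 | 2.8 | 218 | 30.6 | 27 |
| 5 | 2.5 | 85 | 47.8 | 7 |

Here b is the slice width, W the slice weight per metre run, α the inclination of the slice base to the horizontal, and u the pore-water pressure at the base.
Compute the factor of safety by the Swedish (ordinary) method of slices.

FS = 1.21

Ordinary method of slices: FS = Σ[c'·Δl_i + (W_i cosα_i − u_i·Δl_i)·tanφ'] / Σ W_i sinα_i, with Δl_i = b_i / cosα_i.
Slice 1: Δl = 2.5/cos(-9.9°) = 2.538 m; N'_1 = 52·cos(-9.9°) − 7·2.538 = 33.5; c'Δl = 13.45; W sinα = -8.9
Slice 2: Δl = 2.9/cos3.7° = 2.906 m; N'_2 = 161·cos3.7° − 3·2.906 = 151.9; c'Δl = 15.40; W sinα = 10.4
Slice 3: Δl = 2.2/cos16.8° = 2.298 m; N'_3 = 168·cos16.8° − 27·2.298 = 98.8; c'Δl = 12.18; W sinα = 48.6
Slice 4: Δl = 2.8/cos30.6° = 3.253 m; N'_4 = 218·cos30.6° − 27·3.253 = 99.8; c'Δl = 17.24; W sinα = 111.0
Slice 5: Δl = 2.5/cos47.8° = 3.722 m; N'_5 = 85·cos47.8° − 7·3.722 = 31.0; c'Δl = 19.73; W sinα = 63.0
Σc'Δl = 78.0 kN/m; ΣN' = 415.0 kN/m; ΣW sinα = 223.9 kN/m
Resisting = 78.0 + 415.0·tan25.0° = 78.0 + 193.5 = 271.5 kN/m
FS = 271.5 / 223.9 = 1.213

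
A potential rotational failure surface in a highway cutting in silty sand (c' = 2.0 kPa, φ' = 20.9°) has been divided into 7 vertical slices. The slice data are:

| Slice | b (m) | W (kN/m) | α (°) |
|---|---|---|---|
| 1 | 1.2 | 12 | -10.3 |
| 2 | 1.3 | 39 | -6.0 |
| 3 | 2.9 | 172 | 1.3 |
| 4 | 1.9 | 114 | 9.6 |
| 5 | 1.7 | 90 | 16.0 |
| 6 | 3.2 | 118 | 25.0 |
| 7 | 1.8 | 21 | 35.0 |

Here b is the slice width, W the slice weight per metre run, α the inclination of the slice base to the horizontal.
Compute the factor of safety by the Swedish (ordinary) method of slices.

FS = 2.30

Ordinary method of slices: FS = Σ[c'·Δl_i + (W_i cosα_i)·tanφ'] / Σ W_i sinα_i, with Δl_i = b_i / cosα_i.
Slice 1: Δl = 1.2/cos(-10.3°) = 1.220 m; N'_1 = 12·cos(-10.3°) = 11.8; c'Δl = 2.44; W sinα = -2.1
Slice 2: Δl = 1.3/cos(-6.0°) = 1.307 m; N'_2 = 39·cos(-6.0°) = 38.8; c'Δl = 2.61; W sinα = -4.1
Slice 3: Δl = 2.9/cos1.3° = 2.901 m; N'_3 = 172·cos1.3° = 172.0; c'Δl = 5.80; W sinα = 3.9
Slice 4: Δl = 1.9/cos9.6° = 1.927 m; N'_4 = 114·cos9.6° = 112.4; c'Δl = 3.85; W sinα = 19.0
Slice 5: Δl = 1.7/cos16.0° = 1.769 m; N'_5 = 90·cos16.0° = 86.5; c'Δl = 3.54; W sinα = 24.8
Slice 6: Δl = 3.2/cos25.0° = 3.531 m; N'_6 = 118·cos25.0° = 106.9; c'Δl = 7.06; W sinα = 49.9
Slice 7: Δl = 1.8/cos35.0° = 2.197 m; N'_7 = 21·cos35.0° = 17.2; c'Δl = 4.39; W sinα = 12.0
Σc'Δl = 29.7 kN/m; ΣN' = 545.6 kN/m; ΣW sinα = 103.4 kN/m
Resisting = 29.7 + 545.6·tan20.9° = 29.7 + 208.3 = 238.1 kN/m
FS = 238.1 / 103.4 = 2.302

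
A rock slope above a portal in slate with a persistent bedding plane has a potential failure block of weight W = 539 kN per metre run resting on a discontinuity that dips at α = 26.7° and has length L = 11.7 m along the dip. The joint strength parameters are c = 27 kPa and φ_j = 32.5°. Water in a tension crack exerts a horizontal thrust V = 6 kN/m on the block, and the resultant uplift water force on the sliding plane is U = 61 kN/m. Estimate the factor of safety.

FS = 2.35

Resolving the block weight along and normal to the plane and applying the Mohr–Coulomb strength on the joint:
N' = W cosα − U − V sinα = 539·cos26.7° − 61 − 6·sin26.7° = 417.8 kN/m
Driving force T = W sinα + V cosα = 539·sin26.7° + 6·cos26.7° = 247.5 kN/m
Resisting force R = c·L + N'·tanφ_j = 27·11.7 + 417.8·tan32.5° = 315.9 + 266.2 = 582.1 kN/m
FS = R / T = 582.1 / 247.5 = 2.351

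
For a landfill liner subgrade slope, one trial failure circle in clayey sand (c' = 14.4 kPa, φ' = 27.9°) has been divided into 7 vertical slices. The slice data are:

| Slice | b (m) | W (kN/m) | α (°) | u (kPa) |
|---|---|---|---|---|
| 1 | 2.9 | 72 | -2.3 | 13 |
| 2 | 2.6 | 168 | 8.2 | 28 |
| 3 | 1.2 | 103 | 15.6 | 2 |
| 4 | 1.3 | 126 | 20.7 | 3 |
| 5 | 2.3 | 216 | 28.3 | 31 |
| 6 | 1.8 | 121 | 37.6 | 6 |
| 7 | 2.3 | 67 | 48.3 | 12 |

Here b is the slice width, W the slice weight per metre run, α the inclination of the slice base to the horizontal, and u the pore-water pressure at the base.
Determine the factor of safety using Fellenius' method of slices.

FS = 1.63

Ordinary method of slices: FS = Σ[c'·Δl_i + (W_i cosα_i − u_i·Δl_i)·tanφ'] / Σ W_i sinα_i, with Δl_i = b_i / cosα_i.
Slice 1: Δl = 2.9/cos(-2.3°) = 2.902 m; N'_1 = 72·cos(-2.3°) − 13·2.902 = 34.2; c'Δl = 41.79; W sinα = -2.9
Slice 2: Δl = 2.6/cos8.2° = 2.627 m; N'_2 = 168·cos8.2° − 28·2.627 = 92.7; c'Δl = 37.83; W sinα = 24.0
Slice 3: Δl = 1.2/cos15.6° = 1.246 m; N'_3 = 103·cos15.6° − 2·1.246 = 96.7; c'Δl = 17.94; W sinα = 27.7
Slice 4: Δl = 1.3/cos20.7° = 1.390 m; N'_4 = 126·cos20.7° − 3·1.390 = 113.7; c'Δl = 20.01; W sinα = 44.5
Slice 5: Δl = 2.3/cos28.3° = 2.612 m; N'_5 = 216·cos28.3° − 31·2.612 = 109.2; c'Δl = 37.62; W sinα = 102.4
Slice 6: Δl = 1.8/cos37.6° = 2.272 m; N'_6 = 121·cos37.6° − 6·2.272 = 82.2; c'Δl = 32.72; W sinα = 73.8
Slice 7: Δl = 2.3/cos48.3° = 3.457 m; N'_7 = 67·cos48.3° − 12·3.457 = 3.1; c'Δl = 49.79; W sinα = 50.0
Σc'Δl = 237.7 kN/m; ΣN' = 531.9 kN/m; ΣW sinα = 319.6 kN/m
Resisting = 237.7 + 531.9·tan27.9° = 237.7 + 281.6 = 519.3 kN/m
FS = 519.3 / 319.6 = 1.625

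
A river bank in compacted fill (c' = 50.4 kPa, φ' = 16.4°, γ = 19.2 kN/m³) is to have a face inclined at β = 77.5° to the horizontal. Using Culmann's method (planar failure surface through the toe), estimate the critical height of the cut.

Culmann's analysis gives the critical failure plane at α_cr = (β + φ')/2 = (77.5 + 16.4)/2 = 47.0°, and the critical height
H_c = (4c'/γ) · sinβ cosφ' / [1 − cos(β − φ')]
    = (4·50.4/19.2) · sin77.5°·cos16.4° / [1 − cos(61.1°)]
    = 10.500 · 0.9763·0.9593 / [1 − 0.4833]
    = 10.500 · 0.9366 / 0.5167
    = 19.03 m

H_c = 19.03 m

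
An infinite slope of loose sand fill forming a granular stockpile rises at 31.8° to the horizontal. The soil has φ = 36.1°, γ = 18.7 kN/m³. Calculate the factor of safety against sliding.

FS = 1.18

For a dry cohesionless infinite slope the factor of safety is FS = tanφ / tanβ.
FS = tan36.1° / tan31.8° = 0.7292 / 0.6200 = 1.176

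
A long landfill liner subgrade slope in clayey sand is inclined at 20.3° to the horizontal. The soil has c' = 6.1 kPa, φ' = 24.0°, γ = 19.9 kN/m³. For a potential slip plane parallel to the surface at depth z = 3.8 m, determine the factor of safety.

FS = 1.45

For an infinite slope with a slip plane parallel to the surface (no pore pressure): FS = [c' + γz cos²β tanφ'] / [γz sinβ cosβ].
γz = 19.9·3.8 = 75.62 kN/m²
Numerator = 6.1 + 75.62·cos²20.3°·tan24.0° = 6.1 + 75.62·0.8796·0.4452 = 35.716 kPa
Denominator = 75.62·sin20.3°·cos20.3° = 75.62·0.3469·0.9379 = 24.606 kPa
FS = 35.716 / 24.606 = 1.452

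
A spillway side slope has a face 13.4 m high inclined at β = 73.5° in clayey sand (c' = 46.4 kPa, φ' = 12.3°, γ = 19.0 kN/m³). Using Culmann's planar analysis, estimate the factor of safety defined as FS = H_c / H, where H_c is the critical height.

FS = 1.32

H_c = (4c'/γ) · sinβ cosφ' / [1 − cos(β − φ')]
    = (4·46.4/19.0) · sin73.5°·cos12.3° / [1 − cos61.2°]
    = 9.768 · 0.9368 / 0.5182 = 17.66 m
FS = H_c / H = 17.66 / 13.4 = 1.318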